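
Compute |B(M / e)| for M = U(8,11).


Contracting e from U(8,11) gives U(7,10).
Bases of U(7,10) = (10 choose 7) = 120.

120


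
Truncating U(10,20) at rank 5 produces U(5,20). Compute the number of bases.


Truncating U(10,20) to rank 5 gives U(5,20).
Bases of U(5,20) are all 5-element subsets of 20 elements.
Number of bases = C(20,5) = 15504.

15504


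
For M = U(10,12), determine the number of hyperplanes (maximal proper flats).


Hyperplanes of U(10,12) are flats of rank 9.
In a uniform matroid, these are exactly the (9)-element subsets.
Count = C(12,9) = 12! / (9! * 3!) = 220.

220


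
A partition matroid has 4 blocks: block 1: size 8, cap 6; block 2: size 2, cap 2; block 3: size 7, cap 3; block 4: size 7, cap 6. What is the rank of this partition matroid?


Rank of a partition matroid = sum of min(|Si|, ci) for each block.
= min(8,6) + min(2,2) + min(7,3) + min(7,6)
= 6 + 2 + 3 + 6
= 17.

17


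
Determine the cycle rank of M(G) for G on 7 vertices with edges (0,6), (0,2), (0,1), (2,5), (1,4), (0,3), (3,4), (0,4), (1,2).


Cycle rank (nullity) = |E| - r(M) = |E| - (|V| - c).
|E| = 9, |V| = 7, c = 1.
Nullity = 9 - (7 - 1) = 9 - 6 = 3.

3


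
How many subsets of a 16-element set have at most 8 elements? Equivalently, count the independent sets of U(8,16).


Independent sets of U(8,16) are all subsets of size <= 8.
Count = C(16,0) + C(16,1) + C(16,2) + C(16,3) + C(16,4) + C(16,5) + C(16,6) + C(16,7) + C(16,8)
     = 1 + 16 + 120 + 560 + 1820 + 4368 + 8008 + 11440 + 12870
     = 39203.

39203


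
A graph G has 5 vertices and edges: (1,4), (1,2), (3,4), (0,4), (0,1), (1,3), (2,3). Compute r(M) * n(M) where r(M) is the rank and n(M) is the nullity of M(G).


r(M) = |V| - c = 5 - 1 = 4.
nullity = |E| - r(M) = 7 - 4 = 3.
Product = 4 * 3 = 12.

12


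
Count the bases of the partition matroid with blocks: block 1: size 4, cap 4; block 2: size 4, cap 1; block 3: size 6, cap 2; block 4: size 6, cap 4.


A basis picks exactly ci elements from block i.
Number of bases = product of C(|Si|, ci).
= C(4,4) * C(4,1) * C(6,2) * C(6,4)
= 1 * 4 * 15 * 15
= 900.

900


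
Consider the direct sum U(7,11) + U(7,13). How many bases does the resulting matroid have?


Bases of a direct sum M1 + M2: |B| = |B(M1)| * |B(M2)|.
|B(U(7,11))| = C(11,7) = 330.
|B(U(7,13))| = C(13,7) = 1716.
Total bases = 330 * 1716 = 566280.

566280


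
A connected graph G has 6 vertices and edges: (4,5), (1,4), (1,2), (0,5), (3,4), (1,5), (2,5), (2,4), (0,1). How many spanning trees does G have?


By Kirchhoff's matrix tree theorem, the number of spanning trees equals
the determinant of any cofactor of the Laplacian matrix L.
G has 6 vertices and 9 edges.
Computing the (5 x 5) cofactor determinant gives 40.

40


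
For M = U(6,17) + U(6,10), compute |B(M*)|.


(M1+M2)* = M1* + M2*.
M1* = U(11,17), bases: C(17,11) = 12376.
M2* = U(4,10), bases: C(10,4) = 210.
|B(M*)| = 12376 * 210 = 2598960.

2598960


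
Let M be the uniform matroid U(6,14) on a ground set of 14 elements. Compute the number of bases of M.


Bases of U(6,14) are all 6-element subsets of the 14-element ground set.
Number of bases = C(14,6).
(14 choose 6) = 3003.

3003


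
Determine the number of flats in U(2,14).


Flats of U(2,14): every subset of size < 2 is a flat, plus E itself.
Count = C(14,0) + C(14,1) + 1
     = 1 + 14 + 1
     = 16.

16


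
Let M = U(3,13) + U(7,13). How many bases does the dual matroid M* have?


(M1+M2)* = M1* + M2*.
M1* = U(10,13), bases: C(13,10) = 286.
M2* = U(6,13), bases: C(13,6) = 1716.
|B(M*)| = 286 * 1716 = 490776.

490776


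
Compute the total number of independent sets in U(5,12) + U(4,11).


For a direct sum, |I(M1+M2)| = |I(M1)| * |I(M2)|.
|I(U(5,12))| = sum C(12,k) for k=0..5 = 1586.
|I(U(4,11))| = sum C(11,k) for k=0..4 = 562.
Total = 1586 * 562 = 891332.

891332


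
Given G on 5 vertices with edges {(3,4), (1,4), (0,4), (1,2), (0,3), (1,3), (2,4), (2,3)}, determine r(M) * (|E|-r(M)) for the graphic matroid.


r(M) = |V| - c = 5 - 1 = 4.
nullity = |E| - r(M) = 8 - 4 = 4.
Product = 4 * 4 = 16.

16


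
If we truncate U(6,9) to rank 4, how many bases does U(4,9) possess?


Truncating U(6,9) to rank 4 gives U(4,9).
Bases of U(4,9) are all 4-element subsets of 9 elements.
Number of bases = (9 choose 4) = 126.

126


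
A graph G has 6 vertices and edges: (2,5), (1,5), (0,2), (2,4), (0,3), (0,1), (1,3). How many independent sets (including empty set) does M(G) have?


An independent set in a graphic matroid is an acyclic edge subset.
G has 6 vertices and 7 edges.
Enumerate all 2^7 = 128 subsets, checking for acyclicity.
Total independent sets = 104.

104


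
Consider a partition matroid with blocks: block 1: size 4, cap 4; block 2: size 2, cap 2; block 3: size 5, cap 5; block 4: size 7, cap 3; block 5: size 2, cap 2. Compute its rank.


Rank of a partition matroid = sum of min(|Si|, ci) for each block.
= min(4,4) + min(2,2) + min(5,5) + min(7,3) + min(2,2)
= 4 + 2 + 5 + 3 + 2
= 16.

16


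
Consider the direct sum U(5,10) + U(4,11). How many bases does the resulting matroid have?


Bases of a direct sum M1 + M2: |B| = |B(M1)| * |B(M2)|.
|B(U(5,10))| = C(10,5) = 252.
|B(U(4,11))| = C(11,4) = 330.
Total bases = 252 * 330 = 83160.

83160


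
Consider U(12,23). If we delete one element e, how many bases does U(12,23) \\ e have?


Deleting e from U(12,23) gives U(12,22) since n > r.
Bases of U(12,22) = C(22,12) = 22! / (12! * 10!) = 646646.

646646


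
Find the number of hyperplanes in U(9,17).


Hyperplanes of U(9,17) are flats of rank 8.
In a uniform matroid, these are exactly the (8)-element subsets.
Count = C(17,8) = 17! / (8! * 9!) = 24310.

24310


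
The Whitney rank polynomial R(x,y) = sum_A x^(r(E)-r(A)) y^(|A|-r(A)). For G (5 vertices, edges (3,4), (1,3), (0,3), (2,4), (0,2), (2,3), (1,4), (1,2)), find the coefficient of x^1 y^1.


R(x,y) = sum over A in 2^E of x^(r(E)-r(A)) * y^(|A|-r(A)).
G has 5 vertices, 8 edges. r(E) = 4.
Enumerate all 2^8 = 256 subsets.
Count subsets with r(E)-r(A)=1 and |A|-r(A)=1: 30.

30


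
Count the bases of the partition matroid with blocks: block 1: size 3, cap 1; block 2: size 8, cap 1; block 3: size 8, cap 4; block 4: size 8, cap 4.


A basis picks exactly ci elements from block i.
Number of bases = product of C(|Si|, ci).
= C(3,1) * C(8,1) * C(8,4) * C(8,4)
= 3 * 8 * 70 * 70
= 117600.

117600


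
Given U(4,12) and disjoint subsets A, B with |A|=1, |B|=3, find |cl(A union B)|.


|A union B| = 1 + 3 = 4 (disjoint).
In U(4,12), cl(S) = S if |S| < 4, else cl(S) = E.
Since 4 >= 4, cl(A union B) = E.
|cl(A union B)| = 12.

12


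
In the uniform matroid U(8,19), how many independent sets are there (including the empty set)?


Independent sets of U(8,19) are all subsets of size <= 8.
Count = C(19,0) + C(19,1) + C(19,2) + C(19,3) + C(19,4) + C(19,5) + C(19,6) + C(19,7) + C(19,8)
     = 1 + 19 + 171 + 969 + 3876 + 11628 + 27132 + 50388 + 75582
     = 169766.

169766


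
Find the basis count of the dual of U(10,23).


The dual of U(r,n) is U(n-r, n) = U(13,23).
Bases of U(13,23) are all (13)-element subsets.
|B(M*)| = C(23,13) = 23! / (13! * 10!) = 1144066.

1144066


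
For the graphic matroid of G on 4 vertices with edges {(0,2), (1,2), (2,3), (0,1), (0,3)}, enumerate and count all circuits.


A circuit in a graphic matroid = edge set of a simple cycle.
G has 4 vertices and 5 edges.
Enumerating all minimal edge subsets forming cycles...
Total circuits found: 3.

3


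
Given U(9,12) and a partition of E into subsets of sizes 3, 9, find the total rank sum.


r(Ai) = min(|Ai|, 9) for each part.
Sum = min(3,9) + min(9,9)
    = 3 + 9
    = 12.

12


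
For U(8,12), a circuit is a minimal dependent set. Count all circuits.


In U(8,12), circuits are the (9)-element subsets.
Any set of 9 elements is dependent, and removing any one element gives
an independent set of size 8, so it is a minimal dependent set.
Number of circuits = C(12,9) = 12! / (9! * 3!) = 220.

220


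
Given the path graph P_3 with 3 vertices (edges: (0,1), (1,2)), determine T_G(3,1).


A path on 3 vertices is a tree with 2 edges.
T(x,y) = x^(2) for any tree.
T(3,1) = 3^2 = 9.

9


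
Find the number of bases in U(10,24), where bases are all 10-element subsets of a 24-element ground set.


Bases of U(10,24) are all 10-element subsets of the 24-element ground set.
Number of bases = C(24,10).
C(24,10) = 1961256.

1961256


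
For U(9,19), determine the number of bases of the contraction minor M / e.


Contracting e from U(9,19) gives U(8,18).
Bases of U(8,18) = C(18,8) = 43758.

43758


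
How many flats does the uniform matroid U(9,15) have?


Flats of U(9,15): every subset of size < 9 is a flat, plus E itself.
Count = C(15,0) + C(15,1) + C(15,2) + C(15,3) + C(15,4) + C(15,5) + C(15,6) + C(15,7) + C(15,8) + 1
     = 1 + 15 + 105 + 455 + 1365 + 3003 + 5005 + 6435 + 6435 + 1
     = 22820.

22820


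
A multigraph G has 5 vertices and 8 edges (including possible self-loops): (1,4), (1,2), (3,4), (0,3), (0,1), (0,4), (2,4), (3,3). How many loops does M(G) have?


In a graphic matroid, a loop is a self-loop edge (u,u) with rank 0.
Examining all 8 edges for self-loops...
Self-loops found: (3,3)
Number of loops = 1.

1


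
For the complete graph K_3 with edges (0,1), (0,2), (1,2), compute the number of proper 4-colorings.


P(K_3, k) = k(k-1)(k-2)...(k-2).
P(4) = (4) * (3) * (2) = 24.

24


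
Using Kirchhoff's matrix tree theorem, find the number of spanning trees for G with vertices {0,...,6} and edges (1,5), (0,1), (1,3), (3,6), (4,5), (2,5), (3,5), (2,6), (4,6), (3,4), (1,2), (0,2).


By Kirchhoff's matrix tree theorem, the number of spanning trees equals
the determinant of any cofactor of the Laplacian matrix L.
G has 7 vertices and 12 edges.
Computing the (6 x 6) cofactor determinant gives 329.

329


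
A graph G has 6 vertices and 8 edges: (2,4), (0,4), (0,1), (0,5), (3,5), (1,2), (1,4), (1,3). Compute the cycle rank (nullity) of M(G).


Cycle rank (nullity) = |E| - r(M) = |E| - (|V| - c).
|E| = 8, |V| = 6, c = 1.
Nullity = 8 - (6 - 1) = 8 - 5 = 3.

3


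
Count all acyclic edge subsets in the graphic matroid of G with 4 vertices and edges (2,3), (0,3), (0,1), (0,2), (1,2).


An independent set in a graphic matroid is an acyclic edge subset.
G has 4 vertices and 5 edges.
Enumerate all 2^5 = 32 subsets, checking for acyclicity.
Total independent sets = 24.

24


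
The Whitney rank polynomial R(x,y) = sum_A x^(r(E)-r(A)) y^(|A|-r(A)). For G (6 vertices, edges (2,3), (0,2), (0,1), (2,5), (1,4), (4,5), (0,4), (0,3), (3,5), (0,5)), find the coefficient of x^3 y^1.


R(x,y) = sum over A in 2^E of x^(r(E)-r(A)) * y^(|A|-r(A)).
G has 6 vertices, 10 edges. r(E) = 5.
Enumerate all 2^10 = 1024 subsets.
Count subsets with r(E)-r(A)=3 and |A|-r(A)=1: 6.

6


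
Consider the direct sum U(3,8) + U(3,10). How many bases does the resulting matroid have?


Bases of a direct sum M1 + M2: |B| = |B(M1)| * |B(M2)|.
|B(U(3,8))| = C(8,3) = 56.
|B(U(3,10))| = C(10,3) = 120.
Total bases = 56 * 120 = 6720.

6720


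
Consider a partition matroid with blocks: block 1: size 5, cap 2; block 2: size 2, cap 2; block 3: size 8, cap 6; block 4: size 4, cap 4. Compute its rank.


Rank of a partition matroid = sum of min(|Si|, ci) for each block.
= min(5,2) + min(2,2) + min(8,6) + min(4,4)
= 2 + 2 + 6 + 4
= 14.

14


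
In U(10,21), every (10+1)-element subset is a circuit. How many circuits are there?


In U(10,21), circuits are the (11)-element subsets.
Any set of 11 elements is dependent, and removing any one element gives
an independent set of size 10, so it is a minimal dependent set.
Number of circuits = (21 choose 11) = 352716.

352716


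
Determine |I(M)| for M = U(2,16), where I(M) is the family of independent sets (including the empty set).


Independent sets of U(2,16) are all subsets of size <= 2.
Count = C(16,0) + C(16,1) + C(16,2)
     = 1 + 16 + 120
     = 137.

137


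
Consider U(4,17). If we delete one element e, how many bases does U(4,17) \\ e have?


Deleting e from U(4,17) gives U(4,16) since n > r.
Bases of U(4,16) = C(16,4) = (16 * 15 * 14 * 13) / (1 * 2 * 3 * 4) = 1820.

1820


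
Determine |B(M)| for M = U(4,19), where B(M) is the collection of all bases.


Bases of U(4,19) are all 4-element subsets of the 19-element ground set.
Number of bases = C(19,4).
C(19,4) = (19 * 18 * 17 * 16) / (1 * 2 * 3 * 4) = 3876.

3876


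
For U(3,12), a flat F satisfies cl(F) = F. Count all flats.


Flats of U(3,12): every subset of size < 3 is a flat, plus E itself.
Count = (12 choose 0) + (12 choose 1) + (12 choose 2) + 1
     = 1 + 12 + 66 + 1
     = 80.

80


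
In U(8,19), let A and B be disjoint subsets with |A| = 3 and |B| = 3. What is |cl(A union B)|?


|A union B| = 3 + 3 = 6 (disjoint).
In U(8,19), cl(S) = S if |S| < 8, else cl(S) = E.
Since 6 < 8, cl(A union B) = A union B.
|cl(A union B)| = 6.

6


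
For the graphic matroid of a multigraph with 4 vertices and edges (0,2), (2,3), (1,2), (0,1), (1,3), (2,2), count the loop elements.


In a graphic matroid, a loop is a self-loop edge (u,u) with rank 0.
Examining all 6 edges for self-loops...
Self-loops found: (2,2)
Number of loops = 1.

1


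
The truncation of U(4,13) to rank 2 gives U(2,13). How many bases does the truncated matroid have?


Truncating U(4,13) to rank 2 gives U(2,13).
Bases of U(2,13) are all 2-element subsets of 13 elements.
Number of bases = C(13,2) = (13 * 12) / (1 * 2) = 78.

78


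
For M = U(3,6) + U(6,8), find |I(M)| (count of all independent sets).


For a direct sum, |I(M1+M2)| = |I(M1)| * |I(M2)|.
|I(U(3,6))| = sum C(6,k) for k=0..3 = 42.
|I(U(6,8))| = sum C(8,k) for k=0..6 = 247.
Total = 42 * 247 = 10374.

10374


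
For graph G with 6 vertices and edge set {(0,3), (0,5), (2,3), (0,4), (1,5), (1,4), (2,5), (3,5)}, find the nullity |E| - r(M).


Cycle rank (nullity) = |E| - r(M) = |E| - (|V| - c).
|E| = 8, |V| = 6, c = 1.
Nullity = 8 - (6 - 1) = 8 - 5 = 3.

3


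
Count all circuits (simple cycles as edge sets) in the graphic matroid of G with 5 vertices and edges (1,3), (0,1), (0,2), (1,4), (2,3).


A circuit in a graphic matroid = edge set of a simple cycle.
G has 5 vertices and 5 edges.
Enumerating all minimal edge subsets forming cycles...
Total circuits found: 1.

1


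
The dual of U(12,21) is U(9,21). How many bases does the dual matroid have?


The dual of U(r,n) is U(n-r, n) = U(9,21).
Bases of U(9,21) are all (9)-element subsets.
|B(M*)| = C(21,9) = 293930.

293930


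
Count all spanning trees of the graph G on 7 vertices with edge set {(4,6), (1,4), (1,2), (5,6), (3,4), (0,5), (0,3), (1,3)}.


By Kirchhoff's matrix tree theorem, the number of spanning trees equals
the determinant of any cofactor of the Laplacian matrix L.
G has 7 vertices and 8 edges.
Computing the (6 x 6) cofactor determinant gives 14.

14


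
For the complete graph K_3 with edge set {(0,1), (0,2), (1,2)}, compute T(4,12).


T(K_3; x,y) = x^2 + x + y.
T(4,12) = 16 + 4 + 12 = 32.

32


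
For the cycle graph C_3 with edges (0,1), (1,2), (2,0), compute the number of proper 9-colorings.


P(C_3, k) = (k-1)^3 + (-1)^3*(k-1).
P(9) = (8)^3 - 8
= 512 - 8 = 504.

504


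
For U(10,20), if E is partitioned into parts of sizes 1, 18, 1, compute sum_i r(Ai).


r(Ai) = min(|Ai|, 10) for each part.
Sum = min(1,10) + min(18,10) + min(1,10)
    = 1 + 10 + 1
    = 12.

12


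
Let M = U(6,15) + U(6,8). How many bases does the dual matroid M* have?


(M1+M2)* = M1* + M2*.
M1* = U(9,15), bases: C(15,9) = 5005.
M2* = U(2,8), bases: C(8,2) = 28.
|B(M*)| = 5005 * 28 = 140140.

140140


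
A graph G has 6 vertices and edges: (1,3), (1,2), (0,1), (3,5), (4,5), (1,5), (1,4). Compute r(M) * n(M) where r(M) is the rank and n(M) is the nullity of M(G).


r(M) = |V| - c = 6 - 1 = 5.
nullity = |E| - r(M) = 7 - 5 = 2.
Product = 5 * 2 = 10.

10


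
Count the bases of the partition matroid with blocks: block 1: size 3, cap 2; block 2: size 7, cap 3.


A basis picks exactly ci elements from block i.
Number of bases = product of C(|Si|, ci).
= C(3,2) * C(7,3)
= 3 * 35
= 105.

105


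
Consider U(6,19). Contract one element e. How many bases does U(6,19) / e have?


Contracting e from U(6,19) gives U(5,18).
Bases of U(5,18) = C(18,5) = 18! / (5! * 13!) = 8568.

8568


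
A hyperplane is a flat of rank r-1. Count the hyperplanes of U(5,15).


Hyperplanes of U(5,15) are flats of rank 4.
In a uniform matroid, these are exactly the (4)-element subsets.
Count = C(15,4) = (15 * 14 * 13 * 12) / (1 * 2 * 3 * 4) = 1365.

1365


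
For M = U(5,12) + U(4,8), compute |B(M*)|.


(M1+M2)* = M1* + M2*.
M1* = U(7,12), bases: C(12,7) = 792.
M2* = U(4,8), bases: C(8,4) = 70.
|B(M*)| = 792 * 70 = 55440.

55440


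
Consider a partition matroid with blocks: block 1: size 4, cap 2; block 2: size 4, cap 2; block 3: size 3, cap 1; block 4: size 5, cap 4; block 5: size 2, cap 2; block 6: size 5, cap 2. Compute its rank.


Rank of a partition matroid = sum of min(|Si|, ci) for each block.
= min(4,2) + min(4,2) + min(3,1) + min(5,4) + min(2,2) + min(5,2)
= 2 + 2 + 1 + 4 + 2 + 2
= 13.

13


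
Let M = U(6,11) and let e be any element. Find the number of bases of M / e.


Contracting e from U(6,11) gives U(5,10).
Bases of U(5,10) = (10 choose 5) = 252.

252


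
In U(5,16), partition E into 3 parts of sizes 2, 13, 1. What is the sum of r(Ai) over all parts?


r(Ai) = min(|Ai|, 5) for each part.
Sum = min(2,5) + min(13,5) + min(1,5)
    = 2 + 5 + 1
    = 8.

8


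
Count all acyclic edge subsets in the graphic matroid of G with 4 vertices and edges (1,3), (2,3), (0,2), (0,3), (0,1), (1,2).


An independent set in a graphic matroid is an acyclic edge subset.
G has 4 vertices and 6 edges.
Enumerate all 2^6 = 64 subsets, checking for acyclicity.
Total independent sets = 38.

38


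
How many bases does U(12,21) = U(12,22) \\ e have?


Deleting e from U(12,22) gives U(12,21) since n > r.
Bases of U(12,21) = C(21,12) = 21! / (12! * 9!) = 293930.

293930


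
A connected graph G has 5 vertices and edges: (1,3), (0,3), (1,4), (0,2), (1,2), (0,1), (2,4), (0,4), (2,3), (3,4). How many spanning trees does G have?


By Kirchhoff's matrix tree theorem, the number of spanning trees equals
the determinant of any cofactor of the Laplacian matrix L.
G has 5 vertices and 10 edges.
Computing the (4 x 4) cofactor determinant gives 125.

125


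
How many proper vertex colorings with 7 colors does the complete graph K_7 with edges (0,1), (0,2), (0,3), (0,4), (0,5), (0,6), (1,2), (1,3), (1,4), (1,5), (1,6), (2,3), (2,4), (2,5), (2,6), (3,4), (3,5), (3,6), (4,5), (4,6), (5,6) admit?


P(K_7, k) = k(k-1)(k-2)...(k-6).
P(7) = (7) * (6) * (5) * (4) * (3) * (2) * (1) = 5040.

5040


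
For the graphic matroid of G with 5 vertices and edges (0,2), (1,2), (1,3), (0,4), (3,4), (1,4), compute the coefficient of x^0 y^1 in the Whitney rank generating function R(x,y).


R(x,y) = sum over A in 2^E of x^(r(E)-r(A)) * y^(|A|-r(A)).
G has 5 vertices, 6 edges. r(E) = 4.
Enumerate all 2^6 = 64 subsets.
Count subsets with r(E)-r(A)=0 and |A|-r(A)=1: 6.

6


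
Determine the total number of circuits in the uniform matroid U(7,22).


In U(7,22), circuits are the (8)-element subsets.
Any set of 8 elements is dependent, and removing any one element gives
an independent set of size 7, so it is a minimal dependent set.
Number of circuits = (22 choose 8) = 319770.

319770


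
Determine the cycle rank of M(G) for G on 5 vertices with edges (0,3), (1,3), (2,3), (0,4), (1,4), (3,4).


Cycle rank (nullity) = |E| - r(M) = |E| - (|V| - c).
|E| = 6, |V| = 5, c = 1.
Nullity = 6 - (5 - 1) = 6 - 4 = 2.

2


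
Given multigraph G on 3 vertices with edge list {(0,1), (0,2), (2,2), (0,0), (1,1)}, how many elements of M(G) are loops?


In a graphic matroid, a loop is a self-loop edge (u,u) with rank 0.
Examining all 5 edges for self-loops...
Self-loops found: (2,2), (0,0), (1,1)
Number of loops = 3.

3


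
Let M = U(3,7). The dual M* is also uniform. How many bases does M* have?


The dual of U(r,n) is U(n-r, n) = U(4,7).
Bases of U(4,7) are all (4)-element subsets.
|B(M*)| = (7 choose 4) = 35.

35


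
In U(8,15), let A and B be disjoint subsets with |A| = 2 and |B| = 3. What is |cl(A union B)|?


|A union B| = 2 + 3 = 5 (disjoint).
In U(8,15), cl(S) = S if |S| < 8, else cl(S) = E.
Since 5 < 8, cl(A union B) = A union B.
|cl(A union B)| = 5.

5


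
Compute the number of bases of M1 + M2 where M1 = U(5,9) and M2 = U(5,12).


Bases of a direct sum M1 + M2: |B| = |B(M1)| * |B(M2)|.
|B(U(5,9))| = C(9,5) = 126.
|B(U(5,12))| = C(12,5) = 792.
Total bases = 126 * 792 = 99792.

99792


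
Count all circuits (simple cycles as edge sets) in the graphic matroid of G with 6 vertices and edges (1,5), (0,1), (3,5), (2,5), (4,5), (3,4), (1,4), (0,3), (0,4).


A circuit in a graphic matroid = edge set of a simple cycle.
G has 6 vertices and 9 edges.
Enumerating all minimal edge subsets forming cycles...
Total circuits found: 13.

13


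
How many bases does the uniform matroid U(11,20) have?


Bases of U(11,20) are all 11-element subsets of the 20-element ground set.
Number of bases = C(20,11).
(20 choose 11) = 167960.

167960


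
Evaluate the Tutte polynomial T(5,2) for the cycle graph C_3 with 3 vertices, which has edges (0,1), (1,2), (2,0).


T(C_3; x,y) = x + x^2 + ... + x^(2) + y.
T(5,2) = 5^1 + 5^2 + 2
= 5 + 25 + 2
= 32.

32


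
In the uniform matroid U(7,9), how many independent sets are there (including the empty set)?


Independent sets of U(7,9) are all subsets of size <= 7.
Count = (9 choose 0) + (9 choose 1) + (9 choose 2) + (9 choose 3) + (9 choose 4) + (9 choose 5) + (9 choose 6) + (9 choose 7)
     = 1 + 9 + 36 + 84 + 126 + 126 + 84 + 36
     = 502.

502


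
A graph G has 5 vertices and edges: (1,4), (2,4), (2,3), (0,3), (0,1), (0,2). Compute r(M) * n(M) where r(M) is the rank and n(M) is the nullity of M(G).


r(M) = |V| - c = 5 - 1 = 4.
nullity = |E| - r(M) = 6 - 4 = 2.
Product = 4 * 2 = 8.

8


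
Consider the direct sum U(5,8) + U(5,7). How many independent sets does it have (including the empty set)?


For a direct sum, |I(M1+M2)| = |I(M1)| * |I(M2)|.
|I(U(5,8))| = sum C(8,k) for k=0..5 = 219.
|I(U(5,7))| = sum C(7,k) for k=0..5 = 120.
Total = 219 * 120 = 26280.

26280


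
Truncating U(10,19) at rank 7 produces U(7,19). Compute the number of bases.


Truncating U(10,19) to rank 7 gives U(7,19).
Bases of U(7,19) are all 7-element subsets of 19 elements.
Number of bases = C(19,7) = 19! / (7! * 12!) = 50388.

50388


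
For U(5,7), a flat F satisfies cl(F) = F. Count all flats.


Flats of U(5,7): every subset of size < 5 is a flat, plus E itself.
Count = C(7,0) + C(7,1) + C(7,2) + C(7,3) + C(7,4) + 1
     = 1 + 7 + 21 + 35 + 35 + 1
     = 100.

100


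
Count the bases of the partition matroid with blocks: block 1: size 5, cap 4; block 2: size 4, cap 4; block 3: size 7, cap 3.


A basis picks exactly ci elements from block i.
Number of bases = product of C(|Si|, ci).
= C(5,4) * C(4,4) * C(7,3)
= 5 * 1 * 35
= 175.

175


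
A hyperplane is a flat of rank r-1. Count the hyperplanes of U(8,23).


Hyperplanes of U(8,23) are flats of rank 7.
In a uniform matroid, these are exactly the (7)-element subsets.
Count = (23 choose 7) = 245157.

245157


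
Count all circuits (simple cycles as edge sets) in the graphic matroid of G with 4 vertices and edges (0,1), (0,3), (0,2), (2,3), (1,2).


A circuit in a graphic matroid = edge set of a simple cycle.
G has 4 vertices and 5 edges.
Enumerating all minimal edge subsets forming cycles...
Total circuits found: 3.

3


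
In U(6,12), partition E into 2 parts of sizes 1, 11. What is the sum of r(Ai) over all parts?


r(Ai) = min(|Ai|, 6) for each part.
Sum = min(1,6) + min(11,6)
    = 1 + 6
    = 7.

7


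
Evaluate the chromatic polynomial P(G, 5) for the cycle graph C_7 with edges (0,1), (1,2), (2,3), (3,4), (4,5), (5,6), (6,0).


P(C_7, k) = (k-1)^7 + (-1)^7*(k-1).
P(5) = (4)^7 - 4
= 16384 - 4 = 16380.

16380


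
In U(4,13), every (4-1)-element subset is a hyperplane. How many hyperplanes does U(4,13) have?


Hyperplanes of U(4,13) are flats of rank 3.
In a uniform matroid, these are exactly the (3)-element subsets.
Count = (13 choose 3) = 286.

286


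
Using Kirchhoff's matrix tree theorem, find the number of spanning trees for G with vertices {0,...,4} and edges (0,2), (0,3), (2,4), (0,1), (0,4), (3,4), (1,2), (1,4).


By Kirchhoff's matrix tree theorem, the number of spanning trees equals
the determinant of any cofactor of the Laplacian matrix L.
G has 5 vertices and 8 edges.
Computing the (4 x 4) cofactor determinant gives 40.

40


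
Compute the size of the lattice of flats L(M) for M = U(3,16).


Flats of U(3,16): every subset of size < 3 is a flat, plus E itself.
Count = C(16,0) + C(16,1) + C(16,2) + 1
     = 1 + 16 + 120 + 1
     = 138.

138


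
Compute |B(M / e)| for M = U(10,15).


Contracting e from U(10,15) gives U(9,14).
Bases of U(9,14) = C(14,9) = 2002.

2002


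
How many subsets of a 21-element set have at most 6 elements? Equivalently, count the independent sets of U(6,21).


Independent sets of U(6,21) are all subsets of size <= 6.
Count = C(21,0) + C(21,1) + C(21,2) + C(21,3) + C(21,4) + C(21,5) + C(21,6)
     = 1 + 21 + 210 + 1330 + 5985 + 20349 + 54264
     = 82160.

82160


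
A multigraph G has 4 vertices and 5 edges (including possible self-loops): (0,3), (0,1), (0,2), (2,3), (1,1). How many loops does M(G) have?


In a graphic matroid, a loop is a self-loop edge (u,u) with rank 0.
Examining all 5 edges for self-loops...
Self-loops found: (1,1)
Number of loops = 1.

1


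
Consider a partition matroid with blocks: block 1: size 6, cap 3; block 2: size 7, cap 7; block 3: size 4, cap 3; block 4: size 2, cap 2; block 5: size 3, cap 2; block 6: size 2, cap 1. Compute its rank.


Rank of a partition matroid = sum of min(|Si|, ci) for each block.
= min(6,3) + min(7,7) + min(4,3) + min(2,2) + min(3,2) + min(2,1)
= 3 + 7 + 3 + 2 + 2 + 1
= 18.

18


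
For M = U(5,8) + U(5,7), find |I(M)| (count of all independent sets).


For a direct sum, |I(M1+M2)| = |I(M1)| * |I(M2)|.
|I(U(5,8))| = sum C(8,k) for k=0..5 = 219.
|I(U(5,7))| = sum C(7,k) for k=0..5 = 120.
Total = 219 * 120 = 26280.

26280


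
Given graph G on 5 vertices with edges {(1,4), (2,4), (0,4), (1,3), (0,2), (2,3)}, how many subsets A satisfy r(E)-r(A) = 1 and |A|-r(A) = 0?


R(x,y) = sum over A in 2^E of x^(r(E)-r(A)) * y^(|A|-r(A)).
G has 5 vertices, 6 edges. r(E) = 4.
Enumerate all 2^6 = 64 subsets.
Count subsets with r(E)-r(A)=1 and |A|-r(A)=0: 19.

19


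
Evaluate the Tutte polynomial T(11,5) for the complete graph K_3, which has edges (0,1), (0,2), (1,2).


T(K_3; x,y) = x^2 + x + y.
T(11,5) = 121 + 11 + 5 = 137.

137


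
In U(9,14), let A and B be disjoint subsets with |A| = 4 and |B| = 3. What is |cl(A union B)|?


|A union B| = 4 + 3 = 7 (disjoint).
In U(9,14), cl(S) = S if |S| < 9, else cl(S) = E.
Since 7 < 9, cl(A union B) = A union B.
|cl(A union B)| = 7.

7


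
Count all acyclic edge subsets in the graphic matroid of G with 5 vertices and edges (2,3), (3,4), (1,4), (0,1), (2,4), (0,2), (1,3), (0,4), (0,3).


An independent set in a graphic matroid is an acyclic edge subset.
G has 5 vertices and 9 edges.
Enumerate all 2^9 = 512 subsets, checking for acyclicity.
Total independent sets = 198.

198


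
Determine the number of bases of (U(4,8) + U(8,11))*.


(M1+M2)* = M1* + M2*.
M1* = U(4,8), bases: C(8,4) = 70.
M2* = U(3,11), bases: C(11,3) = 165.
|B(M*)| = 70 * 165 = 11550.

11550


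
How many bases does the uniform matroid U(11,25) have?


Bases of U(11,25) are all 11-element subsets of the 25-element ground set.
Number of bases = C(25,11).
C(25,11) = 25! / (11! * 14!) = 4457400.

4457400


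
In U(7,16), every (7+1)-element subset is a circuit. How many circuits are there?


In U(7,16), circuits are the (8)-element subsets.
Any set of 8 elements is dependent, and removing any one element gives
an independent set of size 7, so it is a minimal dependent set.
Number of circuits = C(16,8) = 16! / (8! * 8!) = 12870.

12870


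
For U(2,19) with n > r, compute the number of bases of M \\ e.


Deleting e from U(2,19) gives U(2,18) since n > r.
Bases of U(2,18) = (18 choose 2) = 153.

153


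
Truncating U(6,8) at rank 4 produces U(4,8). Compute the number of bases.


Truncating U(6,8) to rank 4 gives U(4,8).
Bases of U(4,8) are all 4-element subsets of 8 elements.
Number of bases = (8 choose 4) = 70.

70


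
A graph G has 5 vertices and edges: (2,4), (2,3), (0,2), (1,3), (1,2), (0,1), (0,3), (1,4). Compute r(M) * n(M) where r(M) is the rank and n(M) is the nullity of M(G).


r(M) = |V| - c = 5 - 1 = 4.
nullity = |E| - r(M) = 8 - 4 = 4.
Product = 4 * 4 = 16.

16


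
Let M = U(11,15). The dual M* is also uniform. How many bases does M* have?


The dual of U(r,n) is U(n-r, n) = U(4,15).
Bases of U(4,15) are all (4)-element subsets.
|B(M*)| = (15 choose 4) = 1365.

1365


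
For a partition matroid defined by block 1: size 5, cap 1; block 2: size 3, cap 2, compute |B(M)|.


A basis picks exactly ci elements from block i.
Number of bases = product of C(|Si|, ci).
= C(5,1) * C(3,2)
= 5 * 3
= 15.

15


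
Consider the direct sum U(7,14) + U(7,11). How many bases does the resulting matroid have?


Bases of a direct sum M1 + M2: |B| = |B(M1)| * |B(M2)|.
|B(U(7,14))| = C(14,7) = 3432.
|B(U(7,11))| = C(11,7) = 330.
Total bases = 3432 * 330 = 1132560.

1132560


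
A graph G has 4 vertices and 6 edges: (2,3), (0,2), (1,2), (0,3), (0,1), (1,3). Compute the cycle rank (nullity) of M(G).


Cycle rank (nullity) = |E| - r(M) = |E| - (|V| - c).
|E| = 6, |V| = 4, c = 1.
Nullity = 6 - (4 - 1) = 6 - 3 = 3.

3


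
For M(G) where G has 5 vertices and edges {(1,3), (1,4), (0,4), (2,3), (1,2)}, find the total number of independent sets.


An independent set in a graphic matroid is an acyclic edge subset.
G has 5 vertices and 5 edges.
Enumerate all 2^5 = 32 subsets, checking for acyclicity.
Total independent sets = 28.

28


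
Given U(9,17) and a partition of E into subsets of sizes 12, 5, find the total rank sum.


r(Ai) = min(|Ai|, 9) for each part.
Sum = min(12,9) + min(5,9)
    = 9 + 5
    = 14.

14


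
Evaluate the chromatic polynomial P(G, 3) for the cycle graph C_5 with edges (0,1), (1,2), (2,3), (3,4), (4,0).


P(C_5, k) = (k-1)^5 + (-1)^5*(k-1).
P(3) = (2)^5 - 2
= 32 - 2 = 30.

30


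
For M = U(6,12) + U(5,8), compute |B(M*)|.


(M1+M2)* = M1* + M2*.
M1* = U(6,12), bases: C(12,6) = 924.
M2* = U(3,8), bases: C(8,3) = 56.
|B(M*)| = 924 * 56 = 51744.

51744


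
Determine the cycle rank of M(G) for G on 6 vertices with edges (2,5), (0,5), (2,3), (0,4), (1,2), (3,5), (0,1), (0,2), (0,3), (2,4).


Cycle rank (nullity) = |E| - r(M) = |E| - (|V| - c).
|E| = 10, |V| = 6, c = 1.
Nullity = 10 - (6 - 1) = 10 - 5 = 5.

5


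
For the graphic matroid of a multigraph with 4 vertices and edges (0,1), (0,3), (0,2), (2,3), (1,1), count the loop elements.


In a graphic matroid, a loop is a self-loop edge (u,u) with rank 0.
Examining all 5 edges for self-loops...
Self-loops found: (1,1)
Number of loops = 1.

1


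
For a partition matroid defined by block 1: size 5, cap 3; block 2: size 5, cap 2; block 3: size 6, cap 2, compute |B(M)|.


A basis picks exactly ci elements from block i.
Number of bases = product of C(|Si|, ci).
= C(5,3) * C(5,2) * C(6,2)
= 10 * 10 * 15
= 1500.

1500


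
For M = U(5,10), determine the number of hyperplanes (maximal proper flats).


Hyperplanes of U(5,10) are flats of rank 4.
In a uniform matroid, these are exactly the (4)-element subsets.
Count = C(10,4) = (10 * 9 * 8 * 7) / (1 * 2 * 3 * 4) = 210.

210


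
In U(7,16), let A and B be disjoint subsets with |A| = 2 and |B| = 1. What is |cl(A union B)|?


|A union B| = 2 + 1 = 3 (disjoint).
In U(7,16), cl(S) = S if |S| < 7, else cl(S) = E.
Since 3 < 7, cl(A union B) = A union B.
|cl(A union B)| = 3.

3


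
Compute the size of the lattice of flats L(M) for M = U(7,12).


Flats of U(7,12): every subset of size < 7 is a flat, plus E itself.
Count = C(12,0) + C(12,1) + C(12,2) + C(12,3) + C(12,4) + C(12,5) + C(12,6) + 1
     = 1 + 12 + 66 + 220 + 495 + 792 + 924 + 1
     = 2511.

2511


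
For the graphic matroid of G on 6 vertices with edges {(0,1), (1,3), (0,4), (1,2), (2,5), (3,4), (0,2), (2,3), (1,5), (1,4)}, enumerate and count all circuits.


A circuit in a graphic matroid = edge set of a simple cycle.
G has 6 vertices and 10 edges.
Enumerating all minimal edge subsets forming cycles...
Total circuits found: 20.

20


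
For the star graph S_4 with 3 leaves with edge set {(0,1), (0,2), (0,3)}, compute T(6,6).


A star on 4 vertices is a tree with 3 edges.
T(x,y) = x^(3) for any tree.
T(6,6) = 6^3 = 216.

216


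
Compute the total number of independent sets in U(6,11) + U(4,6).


For a direct sum, |I(M1+M2)| = |I(M1)| * |I(M2)|.
|I(U(6,11))| = sum C(11,k) for k=0..6 = 1486.
|I(U(4,6))| = sum C(6,k) for k=0..4 = 57.
Total = 1486 * 57 = 84702.

84702


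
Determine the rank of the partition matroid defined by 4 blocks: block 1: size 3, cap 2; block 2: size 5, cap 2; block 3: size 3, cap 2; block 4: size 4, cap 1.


Rank of a partition matroid = sum of min(|Si|, ci) for each block.
= min(3,2) + min(5,2) + min(3,2) + min(4,1)
= 2 + 2 + 2 + 1
= 7.

7


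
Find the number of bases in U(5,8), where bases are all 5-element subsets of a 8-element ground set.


Bases of U(5,8) are all 5-element subsets of the 8-element ground set.
Number of bases = C(8,5).
C(8,5) = 8! / (5! * 3!) = 56.

56


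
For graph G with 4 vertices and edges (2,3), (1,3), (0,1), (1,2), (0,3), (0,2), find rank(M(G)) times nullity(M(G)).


r(M) = |V| - c = 4 - 1 = 3.
nullity = |E| - r(M) = 6 - 3 = 3.
Product = 3 * 3 = 9.

9


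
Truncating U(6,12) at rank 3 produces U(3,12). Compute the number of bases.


Truncating U(6,12) to rank 3 gives U(3,12).
Bases of U(3,12) are all 3-element subsets of 12 elements.
Number of bases = C(12,3) = (12 * 11 * 10) / (1 * 2 * 3) = 220.

220


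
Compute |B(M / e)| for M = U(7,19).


Contracting e from U(7,19) gives U(6,18).
Bases of U(6,18) = C(18,6) = 18564.

18564


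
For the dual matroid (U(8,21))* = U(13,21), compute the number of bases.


The dual of U(r,n) is U(n-r, n) = U(13,21).
Bases of U(13,21) are all (13)-element subsets.
|B(M*)| = C(21,13) = 21! / (13! * 8!) = 203490.

203490


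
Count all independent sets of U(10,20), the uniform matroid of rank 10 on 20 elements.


Independent sets of U(10,20) are all subsets of size <= 10.
Count = C(20,0) + C(20,1) + C(20,2) + C(20,3) + C(20,4) + C(20,5) + C(20,6) + C(20,7) + C(20,8) + C(20,9) + C(20,10)
     = 1 + 20 + 190 + 1140 + 4845 + 15504 + 38760 + 77520 + 125970 + 167960 + 184756
     = 616666.

616666


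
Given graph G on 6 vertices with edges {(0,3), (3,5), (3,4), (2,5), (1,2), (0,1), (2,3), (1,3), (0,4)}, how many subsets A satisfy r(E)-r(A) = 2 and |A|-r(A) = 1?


R(x,y) = sum over A in 2^E of x^(r(E)-r(A)) * y^(|A|-r(A)).
G has 6 vertices, 9 edges. r(E) = 5.
Enumerate all 2^9 = 512 subsets.
Count subsets with r(E)-r(A)=2 and |A|-r(A)=1: 27.

27


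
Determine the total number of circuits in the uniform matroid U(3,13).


In U(3,13), circuits are the (4)-element subsets.
Any set of 4 elements is dependent, and removing any one element gives
an independent set of size 3, so it is a minimal dependent set.
Number of circuits = (13 choose 4) = 715.

715


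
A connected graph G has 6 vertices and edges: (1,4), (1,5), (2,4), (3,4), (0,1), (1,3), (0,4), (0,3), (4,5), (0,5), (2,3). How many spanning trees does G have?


By Kirchhoff's matrix tree theorem, the number of spanning trees equals
the determinant of any cofactor of the Laplacian matrix L.
G has 6 vertices and 11 edges.
Computing the (5 x 5) cofactor determinant gives 185.

185


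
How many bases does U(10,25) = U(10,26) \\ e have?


Deleting e from U(10,26) gives U(10,25) since n > r.
Bases of U(10,25) = (25 choose 10) = 3268760.

3268760


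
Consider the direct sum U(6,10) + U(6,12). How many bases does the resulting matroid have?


Bases of a direct sum M1 + M2: |B| = |B(M1)| * |B(M2)|.
|B(U(6,10))| = C(10,6) = 210.
|B(U(6,12))| = C(12,6) = 924.
Total bases = 210 * 924 = 194040.

194040


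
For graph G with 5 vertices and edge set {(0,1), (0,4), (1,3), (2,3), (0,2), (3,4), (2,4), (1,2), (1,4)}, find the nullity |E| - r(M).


Cycle rank (nullity) = |E| - r(M) = |E| - (|V| - c).
|E| = 9, |V| = 5, c = 1.
Nullity = 9 - (5 - 1) = 9 - 4 = 5.

5


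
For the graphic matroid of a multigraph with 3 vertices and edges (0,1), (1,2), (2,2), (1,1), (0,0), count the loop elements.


In a graphic matroid, a loop is a self-loop edge (u,u) with rank 0.
Examining all 5 edges for self-loops...
Self-loops found: (2,2), (1,1), (0,0)
Number of loops = 3.

3


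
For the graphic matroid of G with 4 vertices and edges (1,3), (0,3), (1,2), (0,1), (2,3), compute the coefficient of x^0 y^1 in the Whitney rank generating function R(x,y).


R(x,y) = sum over A in 2^E of x^(r(E)-r(A)) * y^(|A|-r(A)).
G has 4 vertices, 5 edges. r(E) = 3.
Enumerate all 2^5 = 32 subsets.
Count subsets with r(E)-r(A)=0 and |A|-r(A)=1: 5.

5


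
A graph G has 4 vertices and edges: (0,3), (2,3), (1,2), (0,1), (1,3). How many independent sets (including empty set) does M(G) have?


An independent set in a graphic matroid is an acyclic edge subset.
G has 4 vertices and 5 edges.
Enumerate all 2^5 = 32 subsets, checking for acyclicity.
Total independent sets = 24.

24


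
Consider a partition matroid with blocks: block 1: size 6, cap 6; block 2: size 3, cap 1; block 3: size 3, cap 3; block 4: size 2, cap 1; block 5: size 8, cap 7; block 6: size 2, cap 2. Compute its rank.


Rank of a partition matroid = sum of min(|Si|, ci) for each block.
= min(6,6) + min(3,1) + min(3,3) + min(2,1) + min(8,7) + min(2,2)
= 6 + 1 + 3 + 1 + 7 + 2
= 20.

20


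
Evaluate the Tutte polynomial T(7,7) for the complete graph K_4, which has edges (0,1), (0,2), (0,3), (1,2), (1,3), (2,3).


T(K_4; x,y) = x^3 + 3x^2 + 4xy + 2x + y^3 + 3y^2 + 2y.
Substituting x=7, y=7:
= 343 + 147 + 196 + 14 + 343 + 147 + 14
= 1204.

1204


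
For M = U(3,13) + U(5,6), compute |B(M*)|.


(M1+M2)* = M1* + M2*.
M1* = U(10,13), bases: C(13,10) = 286.
M2* = U(1,6), bases: C(6,1) = 6.
|B(M*)| = 286 * 6 = 1716.

1716


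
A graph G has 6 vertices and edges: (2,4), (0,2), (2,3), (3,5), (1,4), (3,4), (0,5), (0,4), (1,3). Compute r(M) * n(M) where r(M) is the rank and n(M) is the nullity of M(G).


r(M) = |V| - c = 6 - 1 = 5.
nullity = |E| - r(M) = 9 - 5 = 4.
Product = 5 * 4 = 20.

20


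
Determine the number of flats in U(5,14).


Flats of U(5,14): every subset of size < 5 is a flat, plus E itself.
Count = (14 choose 0) + (14 choose 1) + (14 choose 2) + (14 choose 3) + (14 choose 4) + 1
     = 1 + 14 + 91 + 364 + 1001 + 1
     = 1472.

1472


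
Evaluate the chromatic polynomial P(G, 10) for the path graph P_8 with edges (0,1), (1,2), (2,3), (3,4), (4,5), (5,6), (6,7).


P(P_8, k) = k * (k-1)^(7).
P(10) = 10 * 9^7 = 10 * 4782969 = 47829690.

47829690


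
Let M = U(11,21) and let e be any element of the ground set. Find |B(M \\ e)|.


Deleting e from U(11,21) gives U(11,20) since n > r.
Bases of U(11,20) = C(20,11) = 167960.

167960


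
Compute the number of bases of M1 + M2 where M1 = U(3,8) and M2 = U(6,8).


Bases of a direct sum M1 + M2: |B| = |B(M1)| * |B(M2)|.
|B(U(3,8))| = C(8,3) = 56.
|B(U(6,8))| = C(8,6) = 28.
Total bases = 56 * 28 = 1568.

1568
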